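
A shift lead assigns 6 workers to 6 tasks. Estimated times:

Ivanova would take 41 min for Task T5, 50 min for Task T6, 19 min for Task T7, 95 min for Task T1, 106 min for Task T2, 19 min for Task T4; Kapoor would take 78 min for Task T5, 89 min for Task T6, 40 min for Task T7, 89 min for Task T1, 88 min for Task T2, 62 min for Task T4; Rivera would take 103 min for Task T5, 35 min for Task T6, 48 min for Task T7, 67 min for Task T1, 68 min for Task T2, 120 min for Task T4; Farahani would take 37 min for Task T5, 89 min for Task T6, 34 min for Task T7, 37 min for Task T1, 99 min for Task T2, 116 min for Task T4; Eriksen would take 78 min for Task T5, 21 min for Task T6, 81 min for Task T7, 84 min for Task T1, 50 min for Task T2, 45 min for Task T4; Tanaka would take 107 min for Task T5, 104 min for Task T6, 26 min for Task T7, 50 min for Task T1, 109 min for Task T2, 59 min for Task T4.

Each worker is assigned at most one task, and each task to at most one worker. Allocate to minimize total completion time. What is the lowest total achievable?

Optimal: Ivanova→Task T4 (19 min), Kapoor→Task T7 (40 min), Rivera→Task T6 (35 min), Farahani→Task T5 (37 min), Eriksen→Task T2 (50 min), Tanaka→Task T1 (50 min) — total 19+40+35+37+50+50 = 231 min.
Next-best assignment: Ivanova→Task T4, Kapoor→Task T7, Rivera→Task T2, Farahani→Task T5, Eriksen→Task T6, Tanaka→Task T1 = 235 min.
Every other assignment is strictly worse.

Min total: 231 min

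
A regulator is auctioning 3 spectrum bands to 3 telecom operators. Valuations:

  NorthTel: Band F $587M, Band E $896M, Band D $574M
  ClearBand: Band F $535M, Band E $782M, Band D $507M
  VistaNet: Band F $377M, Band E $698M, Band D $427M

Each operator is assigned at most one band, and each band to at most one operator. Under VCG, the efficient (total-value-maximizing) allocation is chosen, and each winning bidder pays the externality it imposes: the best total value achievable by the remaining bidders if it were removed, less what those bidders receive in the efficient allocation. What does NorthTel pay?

NorthTel pays $271M.

Efficient allocation: NorthTel→Band E ($896M), ClearBand→Band F ($535M), VistaNet→Band D ($427M); total welfare W = $1858M.
NorthTel receives Band E at value $896M, so the others get W − 896 = $962M.
Without NorthTel: best allocation of the remaining 2 bidders over all 3 bands is ClearBand→Band F ($535M), VistaNet→Band E ($698M), total $1233M.
VCG payment = (others' best without NorthTel) − (others' welfare with NorthTel) = 1233 − 962 = $271M.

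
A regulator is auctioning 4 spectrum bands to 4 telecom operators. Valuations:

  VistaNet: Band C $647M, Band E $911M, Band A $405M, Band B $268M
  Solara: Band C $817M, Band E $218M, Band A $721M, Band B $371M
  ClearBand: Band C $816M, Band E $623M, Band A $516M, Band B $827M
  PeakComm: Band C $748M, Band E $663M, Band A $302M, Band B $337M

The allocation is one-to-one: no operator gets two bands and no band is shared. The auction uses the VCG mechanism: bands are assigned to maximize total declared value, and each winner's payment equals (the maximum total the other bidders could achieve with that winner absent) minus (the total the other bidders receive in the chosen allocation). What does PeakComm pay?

Efficient allocation: VistaNet→Band E ($911M), Solara→Band A ($721M), ClearBand→Band B ($827M), PeakComm→Band C ($748M); total welfare W = $3207M.
PeakComm receives Band C at value $748M, so the others get W − 748 = $2459M.
Without PeakComm: best allocation of the remaining 3 bidders over all 4 bands is VistaNet→Band E ($911M), Solara→Band C ($817M), ClearBand→Band B ($827M), total $2555M.
VCG payment = (others' best without PeakComm) − (others' welfare with PeakComm) = 2555 − 2459 = $96M.

PeakComm pays $96M.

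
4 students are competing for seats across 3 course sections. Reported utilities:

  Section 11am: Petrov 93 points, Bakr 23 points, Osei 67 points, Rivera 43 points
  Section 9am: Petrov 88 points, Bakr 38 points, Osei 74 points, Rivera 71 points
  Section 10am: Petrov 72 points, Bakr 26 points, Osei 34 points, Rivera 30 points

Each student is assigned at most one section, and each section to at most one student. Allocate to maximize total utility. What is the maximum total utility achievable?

Max total: 210 points

Optimal: Osei→Section 11am (67 points), Rivera→Section 9am (71 points), Petrov→Section 10am (72 points) — total 67+71+72 = 210 points.
Next-best assignment: Petrov→Section 11am, Rivera→Section 9am, Osei→Section 10am = 198 points.
Swapping Osei↔Petrov (Osei→Section 10am 34 points, Petrov→Section 11am 93 points) loses 12.
No other one-to-one assignment exceeds 210 points.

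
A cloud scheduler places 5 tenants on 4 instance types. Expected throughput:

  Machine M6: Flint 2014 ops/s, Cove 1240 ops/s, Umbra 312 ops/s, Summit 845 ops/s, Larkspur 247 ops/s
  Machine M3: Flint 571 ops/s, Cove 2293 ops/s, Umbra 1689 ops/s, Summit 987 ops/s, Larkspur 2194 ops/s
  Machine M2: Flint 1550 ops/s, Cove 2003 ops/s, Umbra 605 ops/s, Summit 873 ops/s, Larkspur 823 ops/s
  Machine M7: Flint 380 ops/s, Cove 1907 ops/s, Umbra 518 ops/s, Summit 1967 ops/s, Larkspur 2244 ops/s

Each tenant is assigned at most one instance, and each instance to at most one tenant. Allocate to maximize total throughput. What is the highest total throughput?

Optimal: Flint→Machine M6 (2014 ops/s), Larkspur→Machine M3 (2194 ops/s), Cove→Machine M2 (2003 ops/s), Summit→Machine M7 (1967 ops/s) — total 2014+2194+2003+1967 = 8178 ops/s.
Row-greedy (each tenant in turn takes its best remaining instance) gives 6879 ops/s, worse by 1299.

Maximum total: 8178 ops/s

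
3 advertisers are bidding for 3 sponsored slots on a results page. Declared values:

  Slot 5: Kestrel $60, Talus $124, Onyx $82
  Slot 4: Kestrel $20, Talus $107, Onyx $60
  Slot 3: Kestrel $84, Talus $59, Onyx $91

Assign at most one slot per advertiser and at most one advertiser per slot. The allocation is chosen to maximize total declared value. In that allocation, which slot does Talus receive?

Talus receives Slot 4.

Optimal: Kestrel→Slot 3 ($84), Talus→Slot 4 ($107), Onyx→Slot 5 ($82) — total 84+107+82 = $273.
Column-greedy (each slot in turn goes to its best remaining advertiser) gives $268, worse by 5.
Checked against all permutations: $273 is optimal.
Talus's own top slot is Slot 5 ($124), but forcing Talus→Slot 5 and reassigning the rest optimally gives only $268 — worse by 5.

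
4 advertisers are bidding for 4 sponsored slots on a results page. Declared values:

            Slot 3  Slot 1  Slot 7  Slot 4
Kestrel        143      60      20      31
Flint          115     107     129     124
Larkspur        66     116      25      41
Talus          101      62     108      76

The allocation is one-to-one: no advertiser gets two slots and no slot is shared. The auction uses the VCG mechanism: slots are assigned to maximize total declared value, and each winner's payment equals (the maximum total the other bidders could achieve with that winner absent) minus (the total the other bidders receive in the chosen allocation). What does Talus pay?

Talus pays $5.

Efficient allocation: Kestrel→Slot 3 ($143), Flint→Slot 4 ($124), Larkspur→Slot 1 ($116), Talus→Slot 7 ($108); total welfare W = $491.
Talus receives Slot 7 at value $108, so the others get W − 108 = $383.
Without Talus: best allocation of the remaining 3 bidders over all 4 slots is Kestrel→Slot 3 ($143), Flint→Slot 7 ($129), Larkspur→Slot 1 ($116), total $388.
VCG payment = (others' best without Talus) − (others' welfare with Talus) = 388 − 383 = $5.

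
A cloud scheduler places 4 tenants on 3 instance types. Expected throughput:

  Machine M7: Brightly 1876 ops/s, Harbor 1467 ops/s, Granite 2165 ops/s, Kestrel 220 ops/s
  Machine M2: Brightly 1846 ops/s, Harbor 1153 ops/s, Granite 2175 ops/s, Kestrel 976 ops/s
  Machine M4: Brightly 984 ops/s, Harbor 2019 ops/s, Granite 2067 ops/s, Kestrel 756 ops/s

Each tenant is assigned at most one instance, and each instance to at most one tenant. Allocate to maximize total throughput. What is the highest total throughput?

This is the linear assignment problem.
Optimal: Brightly→Machine M7 (1876 ops/s), Granite→Machine M2 (2175 ops/s), Harbor→Machine M4 (2019 ops/s) — total 1876+2175+2019 = 6070 ops/s.
Column-greedy (each instance in turn goes to its best remaining tenant) gives 6030 ops/s, worse by 40.
Next-best assignment: Granite→Machine M7, Brightly→Machine M2, Harbor→Machine M4 = 6030 ops/s.

Maximum total: 6070 ops/s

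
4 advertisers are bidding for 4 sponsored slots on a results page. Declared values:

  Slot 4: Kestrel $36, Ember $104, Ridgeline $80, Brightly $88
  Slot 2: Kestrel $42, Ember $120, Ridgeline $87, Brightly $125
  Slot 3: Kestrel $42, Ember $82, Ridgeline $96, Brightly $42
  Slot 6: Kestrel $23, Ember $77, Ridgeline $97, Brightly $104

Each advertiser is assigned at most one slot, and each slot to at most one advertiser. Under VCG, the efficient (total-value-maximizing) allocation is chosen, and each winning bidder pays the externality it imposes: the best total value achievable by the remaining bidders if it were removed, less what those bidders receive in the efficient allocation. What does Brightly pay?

Efficient allocation: Kestrel→Slot 3 ($42), Ember→Slot 4 ($104), Ridgeline→Slot 6 ($97), Brightly→Slot 2 ($125); total welfare W = $368.
Brightly receives Slot 2 at value $125, so the others get W − 125 = $243.
Without Brightly: best allocation of the remaining 3 bidders over all 4 slots is Kestrel→Slot 3 ($42), Ember→Slot 2 ($120), Ridgeline→Slot 6 ($97), total $259.
VCG payment = (others' best without Brightly) − (others' welfare with Brightly) = 259 − 243 = $16.

Brightly pays $16.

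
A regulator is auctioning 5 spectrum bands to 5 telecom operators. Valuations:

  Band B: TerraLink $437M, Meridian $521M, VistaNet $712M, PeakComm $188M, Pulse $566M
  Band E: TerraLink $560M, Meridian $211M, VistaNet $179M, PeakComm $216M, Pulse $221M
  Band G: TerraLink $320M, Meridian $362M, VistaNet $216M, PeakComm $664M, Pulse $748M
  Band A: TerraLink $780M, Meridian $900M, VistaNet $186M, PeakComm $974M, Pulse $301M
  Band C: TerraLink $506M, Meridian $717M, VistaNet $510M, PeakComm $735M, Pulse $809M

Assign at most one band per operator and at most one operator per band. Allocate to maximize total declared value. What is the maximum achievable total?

Max total: $3711M

Optimal: TerraLink→Band E ($560M), Meridian→Band C ($717M), VistaNet→Band B ($712M), PeakComm→Band A ($974M), Pulse→Band G ($748M) — total 560+717+712+974+748 = $3711M.
Row-greedy (each operator in turn takes its best remaining band) gives $3094M, worse by 617.
Every other assignment is strictly worse.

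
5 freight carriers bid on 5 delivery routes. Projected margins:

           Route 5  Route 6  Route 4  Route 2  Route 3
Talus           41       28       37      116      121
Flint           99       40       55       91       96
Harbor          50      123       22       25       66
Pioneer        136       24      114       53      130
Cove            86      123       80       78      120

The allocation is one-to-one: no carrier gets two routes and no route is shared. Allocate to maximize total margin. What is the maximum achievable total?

Max total: $572k

Treat this as an assignment problem: match each carrier to one route.
Optimal: Talus→Route 2 ($116k), Flint→Route 5 ($99k), Harbor→Route 6 ($123k), Pioneer→Route 4 ($114k), Cove→Route 3 ($120k) — total 116+99+123+114+120 = $572k.
Max-entry greedy (repeatedly take the single best remaining cell) gives $551k, worse by 21.
Next-best assignment: Talus→Route 2, Flint→Route 3, Harbor→Route 6, Pioneer→Route 5, Cove→Route 4 = $551k.
Checked against all permutations: $572k is optimal.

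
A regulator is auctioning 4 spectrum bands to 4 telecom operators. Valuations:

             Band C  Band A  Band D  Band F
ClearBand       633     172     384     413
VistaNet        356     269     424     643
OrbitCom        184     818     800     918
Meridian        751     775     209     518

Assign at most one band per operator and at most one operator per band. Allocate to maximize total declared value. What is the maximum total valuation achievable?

This is the linear assignment problem.
Optimal: ClearBand→Band C ($633M), VistaNet→Band F ($643M), OrbitCom→Band D ($800M), Meridian→Band A ($775M) — total 633+643+800+775 = $2851M.
Max-entry greedy (repeatedly take the single best remaining cell) gives $2750M, worse by 101.
Checked against all permutations: $2851M is optimal.

Maximum total: $2851M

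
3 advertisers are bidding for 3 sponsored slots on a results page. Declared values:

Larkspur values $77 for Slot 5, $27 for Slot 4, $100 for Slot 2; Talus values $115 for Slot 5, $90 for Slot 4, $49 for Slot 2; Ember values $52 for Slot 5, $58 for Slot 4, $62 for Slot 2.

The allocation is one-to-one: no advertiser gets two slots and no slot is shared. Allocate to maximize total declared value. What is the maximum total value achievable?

Max total: $273

Optimal: Larkspur→Slot 2 ($100), Talus→Slot 5 ($115), Ember→Slot 4 ($58) — total 100+115+58 = $273.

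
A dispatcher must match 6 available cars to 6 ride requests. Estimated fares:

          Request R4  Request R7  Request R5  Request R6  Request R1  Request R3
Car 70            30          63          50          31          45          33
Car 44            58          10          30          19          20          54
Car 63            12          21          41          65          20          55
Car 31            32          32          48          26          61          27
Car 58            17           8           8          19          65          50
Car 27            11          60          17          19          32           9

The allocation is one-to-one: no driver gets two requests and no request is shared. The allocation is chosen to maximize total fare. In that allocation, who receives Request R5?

Optimal: Car 70→Request R5 ($50), Car 44→Request R4 ($58), Car 63→Request R6 ($65), Car 31→Request R1 ($61), Car 58→Request R3 ($50), Car 27→Request R7 ($60) — total 50+58+65+61+50+60 = $344.
No other one-to-one assignment exceeds $344.
Car 70's own top request is Request R7 ($63), but forcing Car 70→Request R7 and reassigning the rest optimally gives only $316 — worse by 28.

Car 70 receives Request R5.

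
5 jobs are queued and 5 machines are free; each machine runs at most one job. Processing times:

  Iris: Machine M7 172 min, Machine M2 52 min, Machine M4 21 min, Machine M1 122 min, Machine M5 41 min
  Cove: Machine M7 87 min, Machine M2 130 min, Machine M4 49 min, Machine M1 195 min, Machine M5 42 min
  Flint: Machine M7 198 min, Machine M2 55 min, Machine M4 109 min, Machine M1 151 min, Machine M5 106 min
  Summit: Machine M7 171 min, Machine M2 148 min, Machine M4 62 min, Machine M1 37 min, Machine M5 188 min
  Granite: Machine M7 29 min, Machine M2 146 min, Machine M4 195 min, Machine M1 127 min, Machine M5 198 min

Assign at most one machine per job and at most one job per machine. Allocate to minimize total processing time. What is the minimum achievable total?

This is the linear assignment problem.
Optimal: Iris→Machine M4 (21 min), Cove→Machine M5 (42 min), Flint→Machine M2 (55 min), Summit→Machine M1 (37 min), Granite→Machine M7 (29 min) — total 21+42+55+37+29 = 184 min.
Column-greedy (each machine in turn goes to its cheapest remaining job) gives 273 min, worse by 89.

Minimum total: 184 min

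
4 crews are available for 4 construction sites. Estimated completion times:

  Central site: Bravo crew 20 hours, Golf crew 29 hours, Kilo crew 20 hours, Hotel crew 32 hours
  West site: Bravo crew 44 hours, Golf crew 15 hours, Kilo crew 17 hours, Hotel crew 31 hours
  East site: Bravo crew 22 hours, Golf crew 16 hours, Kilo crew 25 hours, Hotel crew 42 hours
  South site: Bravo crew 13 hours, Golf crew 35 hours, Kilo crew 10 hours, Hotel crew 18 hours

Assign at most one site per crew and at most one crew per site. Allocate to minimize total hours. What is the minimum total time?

Treat this as an assignment problem: match each crew to one site.
Optimal: Bravo crew→Central site (20 hours), Golf crew→East site (16 hours), Kilo crew→West site (17 hours), Hotel crew→South site (18 hours) — total 20+16+17+18 = 71 hours.
Next-best assignment: Bravo crew→East site, Golf crew→West site, Kilo crew→Central site, Hotel crew→South site = 75 hours.
Swapping Bravo crew↔Kilo crew (Bravo crew→West site 44 hours, Kilo crew→Central site 20 hours) adds 27.

Min total: 71 hours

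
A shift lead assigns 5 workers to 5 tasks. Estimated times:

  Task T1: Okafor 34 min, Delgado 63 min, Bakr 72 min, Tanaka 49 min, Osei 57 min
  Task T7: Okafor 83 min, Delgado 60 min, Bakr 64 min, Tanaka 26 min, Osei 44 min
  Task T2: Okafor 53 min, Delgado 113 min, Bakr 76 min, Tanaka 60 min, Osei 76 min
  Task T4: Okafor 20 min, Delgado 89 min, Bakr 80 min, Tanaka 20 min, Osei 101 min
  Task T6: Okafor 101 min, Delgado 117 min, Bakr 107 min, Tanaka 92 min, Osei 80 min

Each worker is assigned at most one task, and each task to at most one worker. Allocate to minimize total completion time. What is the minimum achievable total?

Minimum total: 265 min

Optimal: Okafor→Task T4 (20 min), Delgado→Task T1 (63 min), Bakr→Task T2 (76 min), Tanaka→Task T7 (26 min), Osei→Task T6 (80 min) — total 20+63+76+26+80 = 265 min.
Min-entry greedy (repeatedly take the single cheapest remaining cell) gives 296 min, worse by 31.
Next-best assignment: Okafor→Task T1, Delgado→Task T7, Bakr→Task T2, Tanaka→Task T4, Osei→Task T6 = 270 min.
No other one-to-one assignment undercuts 265 min.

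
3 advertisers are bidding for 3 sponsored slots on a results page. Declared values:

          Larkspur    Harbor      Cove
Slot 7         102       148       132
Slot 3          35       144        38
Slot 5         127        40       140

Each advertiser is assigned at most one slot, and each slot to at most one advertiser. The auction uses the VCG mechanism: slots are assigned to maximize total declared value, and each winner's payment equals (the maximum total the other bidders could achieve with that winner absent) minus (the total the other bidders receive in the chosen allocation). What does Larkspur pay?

Efficient allocation: Larkspur→Slot 5 ($127), Harbor→Slot 3 ($144), Cove→Slot 7 ($132); total welfare W = $403.
Larkspur receives Slot 5 at value $127, so the others get W − 127 = $276.
Without Larkspur: best allocation of the remaining 2 bidders over all 3 slots is Harbor→Slot 7 ($148), Cove→Slot 5 ($140), total $288.
VCG payment = (others' best without Larkspur) − (others' welfare with Larkspur) = 288 − 276 = $12.

Larkspur pays $12.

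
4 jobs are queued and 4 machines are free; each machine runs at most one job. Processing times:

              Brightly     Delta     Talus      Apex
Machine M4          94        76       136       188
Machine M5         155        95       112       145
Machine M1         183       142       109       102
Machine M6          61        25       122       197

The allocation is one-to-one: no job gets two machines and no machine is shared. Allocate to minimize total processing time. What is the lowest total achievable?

Optimal: Brightly→Machine M4 (94 min), Delta→Machine M6 (25 min), Talus→Machine M5 (112 min), Apex→Machine M1 (102 min) — total 94+25+112+102 = 333 min.
Column-greedy (each machine in turn goes to its cheapest remaining job) gives 351 min, worse by 18.
Swapping Apex↔Delta (Apex→Machine M6 197 min, Delta→Machine M1 142 min) adds 212.
No other one-to-one assignment undercuts 333 min.

Min total: 333 min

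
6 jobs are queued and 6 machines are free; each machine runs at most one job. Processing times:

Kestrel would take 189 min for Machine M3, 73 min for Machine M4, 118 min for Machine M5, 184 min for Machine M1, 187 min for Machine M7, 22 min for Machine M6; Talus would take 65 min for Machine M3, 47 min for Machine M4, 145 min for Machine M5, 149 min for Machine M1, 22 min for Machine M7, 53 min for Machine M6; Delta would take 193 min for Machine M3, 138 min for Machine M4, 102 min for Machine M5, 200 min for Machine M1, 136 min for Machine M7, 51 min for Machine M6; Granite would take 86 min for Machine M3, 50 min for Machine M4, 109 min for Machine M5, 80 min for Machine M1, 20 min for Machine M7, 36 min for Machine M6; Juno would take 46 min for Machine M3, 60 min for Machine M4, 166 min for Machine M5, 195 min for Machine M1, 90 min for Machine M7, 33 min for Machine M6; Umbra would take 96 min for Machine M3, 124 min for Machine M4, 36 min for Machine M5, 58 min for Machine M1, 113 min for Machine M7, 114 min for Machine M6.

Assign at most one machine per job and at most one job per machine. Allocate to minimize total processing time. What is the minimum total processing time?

Min total: 295 min

Optimal: Kestrel→Machine M6 (22 min), Talus→Machine M4 (47 min), Delta→Machine M5 (102 min), Granite→Machine M7 (20 min), Juno→Machine M3 (46 min), Umbra→Machine M1 (58 min) — total 22+47+102+20+46+58 = 295 min.
Min-entry greedy (repeatedly take the single cheapest remaining cell) gives 371 min, worse by 76.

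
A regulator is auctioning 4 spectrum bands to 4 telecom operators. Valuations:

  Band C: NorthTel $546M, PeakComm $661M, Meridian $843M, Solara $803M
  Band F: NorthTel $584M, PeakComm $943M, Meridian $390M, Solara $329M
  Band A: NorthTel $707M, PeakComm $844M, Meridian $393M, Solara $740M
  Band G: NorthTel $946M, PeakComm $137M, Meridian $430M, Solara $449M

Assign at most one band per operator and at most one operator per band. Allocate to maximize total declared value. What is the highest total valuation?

Treat this as an assignment problem: match each operator to one band.
Optimal: NorthTel→Band G ($946M), PeakComm→Band F ($943M), Meridian→Band C ($843M), Solara→Band A ($740M) — total 946+943+843+740 = $3472M.
Swapping Solara↔NorthTel (Solara→Band G $449M, NorthTel→Band A $707M) loses 530.
Every other assignment is strictly worse.

Max total: $3472M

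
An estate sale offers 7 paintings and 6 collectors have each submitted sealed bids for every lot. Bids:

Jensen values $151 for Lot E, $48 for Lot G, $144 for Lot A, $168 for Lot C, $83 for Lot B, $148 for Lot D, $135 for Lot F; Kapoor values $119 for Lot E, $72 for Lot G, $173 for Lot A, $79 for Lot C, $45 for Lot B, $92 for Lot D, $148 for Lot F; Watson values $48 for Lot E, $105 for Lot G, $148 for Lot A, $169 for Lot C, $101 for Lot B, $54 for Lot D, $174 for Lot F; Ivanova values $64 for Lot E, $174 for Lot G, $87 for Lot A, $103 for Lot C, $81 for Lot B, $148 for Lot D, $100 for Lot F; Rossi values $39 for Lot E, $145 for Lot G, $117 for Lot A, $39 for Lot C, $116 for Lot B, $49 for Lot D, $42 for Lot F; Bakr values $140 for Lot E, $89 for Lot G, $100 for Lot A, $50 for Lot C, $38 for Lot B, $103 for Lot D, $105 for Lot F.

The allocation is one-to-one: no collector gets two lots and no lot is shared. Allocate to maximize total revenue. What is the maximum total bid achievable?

Optimal: Jensen→Lot C ($168), Kapoor→Lot A ($173), Watson→Lot F ($174), Ivanova→Lot D ($148), Rossi→Lot G ($145), Bakr→Lot E ($140) — total 168+173+174+148+145+140 = $948.
Column-greedy (each lot in turn goes to its best remaining collector) gives $886, worse by 62.
Swapping Kapoor↔Watson (Kapoor→Lot F $148, Watson→Lot A $148) loses 51.
No other one-to-one assignment exceeds $948.

Maximum total: $948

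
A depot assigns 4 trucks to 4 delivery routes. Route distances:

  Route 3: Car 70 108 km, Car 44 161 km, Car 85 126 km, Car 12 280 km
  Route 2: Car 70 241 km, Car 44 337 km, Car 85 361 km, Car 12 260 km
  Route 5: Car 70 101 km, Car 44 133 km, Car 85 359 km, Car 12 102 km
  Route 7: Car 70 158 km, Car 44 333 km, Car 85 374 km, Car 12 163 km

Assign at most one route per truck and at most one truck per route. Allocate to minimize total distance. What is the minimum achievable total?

Optimal: Car 70→Route 2 (241 km), Car 44→Route 5 (133 km), Car 85→Route 3 (126 km), Car 12→Route 7 (163 km) — total 241+133+126+163 = 663 km.
Min-entry greedy (repeatedly take the single cheapest remaining cell) gives 727 km, worse by 64.
Swapping Car 12↔Car 44 (Car 12→Route 5 102 km, Car 44→Route 7 333 km) adds 139.
No other one-to-one assignment undercuts 663 km.

Min total: 663 km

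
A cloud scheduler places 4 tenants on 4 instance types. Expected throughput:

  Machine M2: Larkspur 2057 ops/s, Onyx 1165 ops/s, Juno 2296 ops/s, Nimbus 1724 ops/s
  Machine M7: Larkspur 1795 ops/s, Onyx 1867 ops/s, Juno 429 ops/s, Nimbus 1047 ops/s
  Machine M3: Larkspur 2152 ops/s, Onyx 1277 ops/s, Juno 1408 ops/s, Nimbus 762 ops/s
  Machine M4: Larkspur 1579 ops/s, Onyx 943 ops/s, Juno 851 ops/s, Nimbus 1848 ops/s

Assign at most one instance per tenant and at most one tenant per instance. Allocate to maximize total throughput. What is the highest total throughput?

Optimal: Larkspur→Machine M3 (2152 ops/s), Onyx→Machine M7 (1867 ops/s), Juno→Machine M2 (2296 ops/s), Nimbus→Machine M4 (1848 ops/s) — total 2152+1867+2296+1848 = 8163 ops/s.
Next-best assignment: Larkspur→Machine M7, Onyx→Machine M3, Juno→Machine M2, Nimbus→Machine M4 = 7216 ops/s.
No other one-to-one assignment exceeds 8163 ops/s.

Maximum total: 8163 ops/s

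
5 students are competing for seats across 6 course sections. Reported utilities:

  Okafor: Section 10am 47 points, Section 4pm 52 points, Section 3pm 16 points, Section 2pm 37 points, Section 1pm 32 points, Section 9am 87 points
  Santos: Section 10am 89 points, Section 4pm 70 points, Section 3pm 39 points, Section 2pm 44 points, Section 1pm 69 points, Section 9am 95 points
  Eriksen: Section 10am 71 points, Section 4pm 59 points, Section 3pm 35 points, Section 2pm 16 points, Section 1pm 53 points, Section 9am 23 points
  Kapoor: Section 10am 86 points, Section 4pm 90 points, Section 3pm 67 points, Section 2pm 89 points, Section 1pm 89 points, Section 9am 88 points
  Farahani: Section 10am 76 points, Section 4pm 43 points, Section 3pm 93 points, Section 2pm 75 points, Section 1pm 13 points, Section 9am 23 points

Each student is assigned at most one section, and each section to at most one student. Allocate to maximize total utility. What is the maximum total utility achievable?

This is a one-to-one assignment (maximum-weight bipartite matching).
Optimal: Okafor→Section 9am (87 points), Santos→Section 10am (89 points), Eriksen→Section 4pm (59 points), Kapoor→Section 2pm (89 points), Farahani→Section 3pm (93 points) — total 87+89+59+89+93 = 417 points.
Max-entry greedy (repeatedly take the single best remaining cell) gives 386 points, worse by 31.
Checked against all permutations: 417 points is optimal.

Max total: 417 points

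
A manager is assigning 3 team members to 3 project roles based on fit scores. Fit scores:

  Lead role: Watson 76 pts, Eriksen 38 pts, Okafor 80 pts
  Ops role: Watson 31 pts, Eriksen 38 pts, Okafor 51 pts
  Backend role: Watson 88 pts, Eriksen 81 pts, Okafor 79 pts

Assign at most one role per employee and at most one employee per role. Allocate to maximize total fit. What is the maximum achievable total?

This is the linear assignment problem.
Optimal: Watson→Lead role (76 pts), Eriksen→Backend role (81 pts), Okafor→Ops role (51 pts) — total 76+81+51 = 208 pts.
Max-entry greedy (repeatedly take the single best remaining cell) gives 206 pts, worse by 2.
Next-best assignment: Watson→Backend role, Eriksen→Ops role, Okafor→Lead role = 206 pts.
Checked against all permutations: 208 pts is optimal.

Maximum total: 208 pts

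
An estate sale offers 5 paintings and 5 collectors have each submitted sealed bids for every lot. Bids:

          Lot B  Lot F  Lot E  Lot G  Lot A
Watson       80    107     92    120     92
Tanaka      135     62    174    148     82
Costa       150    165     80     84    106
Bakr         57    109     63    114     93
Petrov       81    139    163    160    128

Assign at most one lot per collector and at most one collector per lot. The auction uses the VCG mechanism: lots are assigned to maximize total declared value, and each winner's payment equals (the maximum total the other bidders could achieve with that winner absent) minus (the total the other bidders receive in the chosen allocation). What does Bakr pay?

Efficient allocation: Watson→Lot A ($92), Tanaka→Lot E ($174), Costa→Lot B ($150), Bakr→Lot F ($109), Petrov→Lot G ($160); total welfare W = $685.
Bakr receives Lot F at value $109, so the others get W − 109 = $576.
Without Bakr: best allocation of the remaining 4 bidders over all 5 lots is Watson→Lot F ($107), Tanaka→Lot E ($174), Costa→Lot B ($150), Petrov→Lot G ($160), total $591.
VCG payment = (others' best without Bakr) − (others' welfare with Bakr) = 591 − 576 = $15.

Bakr pays $15.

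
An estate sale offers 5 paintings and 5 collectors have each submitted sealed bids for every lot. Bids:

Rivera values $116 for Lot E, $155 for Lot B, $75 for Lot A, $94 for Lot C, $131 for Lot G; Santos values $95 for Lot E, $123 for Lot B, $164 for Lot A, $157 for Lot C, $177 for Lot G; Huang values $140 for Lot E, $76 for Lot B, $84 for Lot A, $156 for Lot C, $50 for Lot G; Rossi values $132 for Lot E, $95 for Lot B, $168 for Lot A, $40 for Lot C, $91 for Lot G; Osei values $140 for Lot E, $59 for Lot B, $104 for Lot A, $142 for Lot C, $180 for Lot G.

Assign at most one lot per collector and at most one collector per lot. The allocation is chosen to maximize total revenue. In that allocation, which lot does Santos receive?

Santos receives Lot C.

Optimal: Rivera→Lot B ($155), Santos→Lot C ($157), Huang→Lot E ($140), Rossi→Lot A ($168), Osei→Lot G ($180) — total 155+157+140+168+180 = $800.
Row-greedy (each collector in turn takes its best remaining lot) gives $796, worse by 4.
Next-best assignment: Rivera→Lot B, Santos→Lot G, Huang→Lot C, Rossi→Lot A, Osei→Lot E = $796.
Swapping Huang↔Rossi (Huang→Lot A $84, Rossi→Lot E $132) loses 92.
No other one-to-one assignment exceeds $800.
Santos's own top lot is Lot G ($177), but forcing Santos→Lot G and reassigning the rest optimally gives only $796 — worse by 4.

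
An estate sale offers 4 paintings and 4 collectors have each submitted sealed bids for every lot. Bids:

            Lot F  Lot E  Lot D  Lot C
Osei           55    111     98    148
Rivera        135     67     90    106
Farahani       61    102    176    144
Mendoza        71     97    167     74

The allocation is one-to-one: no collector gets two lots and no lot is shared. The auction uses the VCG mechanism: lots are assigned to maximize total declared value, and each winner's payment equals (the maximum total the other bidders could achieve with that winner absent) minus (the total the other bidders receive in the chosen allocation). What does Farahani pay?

Farahani pays $37.

Efficient allocation: Osei→Lot E ($111), Rivera→Lot F ($135), Farahani→Lot C ($144), Mendoza→Lot D ($167); total welfare W = $557.
Farahani receives Lot C at value $144, so the others get W − 144 = $413.
Without Farahani: best allocation of the remaining 3 bidders over all 4 lots is Osei→Lot C ($148), Rivera→Lot F ($135), Mendoza→Lot D ($167), total $450.
VCG payment = (others' best without Farahani) − (others' welfare with Farahani) = 450 − 413 = $37.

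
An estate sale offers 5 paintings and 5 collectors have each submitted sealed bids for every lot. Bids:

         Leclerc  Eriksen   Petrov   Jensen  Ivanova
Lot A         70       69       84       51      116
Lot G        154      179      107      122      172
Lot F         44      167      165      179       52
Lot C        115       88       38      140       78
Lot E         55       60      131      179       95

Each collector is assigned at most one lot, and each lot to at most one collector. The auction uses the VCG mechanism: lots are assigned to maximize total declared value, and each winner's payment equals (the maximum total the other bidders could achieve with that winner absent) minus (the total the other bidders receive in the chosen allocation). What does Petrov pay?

Petrov pays $44.

Efficient allocation: Leclerc→Lot C ($115), Eriksen→Lot G ($179), Petrov→Lot F ($165), Jensen→Lot E ($179), Ivanova→Lot A ($116); total welfare W = $754.
Petrov receives Lot F at value $165, so the others get W − 165 = $589.
Without Petrov: best allocation of the remaining 4 bidders over all 5 lots is Leclerc→Lot C ($115), Eriksen→Lot F ($167), Jensen→Lot E ($179), Ivanova→Lot G ($172), total $633.
VCG payment = (others' best without Petrov) − (others' welfare with Petrov) = 633 − 589 = $44.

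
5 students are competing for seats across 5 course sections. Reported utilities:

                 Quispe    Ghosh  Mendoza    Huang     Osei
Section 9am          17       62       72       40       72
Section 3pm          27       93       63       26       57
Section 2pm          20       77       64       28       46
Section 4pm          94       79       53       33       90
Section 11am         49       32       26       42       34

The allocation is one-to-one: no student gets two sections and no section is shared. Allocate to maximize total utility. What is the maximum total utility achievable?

Max total: 365 points

Optimal: Quispe→Section 4pm (94 points), Ghosh→Section 3pm (93 points), Mendoza→Section 2pm (64 points), Huang→Section 11am (42 points), Osei→Section 9am (72 points) — total 94+93+64+42+72 = 365 points.
Row-greedy (each student in turn takes its best remaining section) gives 347 points, worse by 18.
Swapping Mendoza↔Osei (Mendoza→Section 9am 72 points, Osei→Section 2pm 46 points) loses 18.
Checked against all permutations: 365 points is optimal.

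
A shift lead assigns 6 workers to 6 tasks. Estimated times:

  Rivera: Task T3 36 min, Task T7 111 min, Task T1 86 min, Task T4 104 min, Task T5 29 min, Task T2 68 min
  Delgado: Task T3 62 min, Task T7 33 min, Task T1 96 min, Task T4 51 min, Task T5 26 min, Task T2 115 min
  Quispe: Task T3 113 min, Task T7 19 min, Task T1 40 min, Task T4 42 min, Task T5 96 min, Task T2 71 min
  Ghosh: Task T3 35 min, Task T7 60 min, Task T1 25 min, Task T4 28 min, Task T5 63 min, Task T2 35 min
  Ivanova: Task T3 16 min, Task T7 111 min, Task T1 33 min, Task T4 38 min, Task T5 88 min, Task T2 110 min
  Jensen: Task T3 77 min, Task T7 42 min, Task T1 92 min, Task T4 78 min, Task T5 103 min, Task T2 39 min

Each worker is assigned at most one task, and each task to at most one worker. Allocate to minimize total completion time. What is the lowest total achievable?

Min total: 179 min

This is a one-to-one assignment (minimum-cost bipartite matching).
Optimal: Rivera→Task T5 (29 min), Delgado→Task T4 (51 min), Quispe→Task T7 (19 min), Ghosh→Task T1 (25 min), Ivanova→Task T3 (16 min), Jensen→Task T2 (39 min) — total 29+51+19+25+16+39 = 179 min.
Min-entry greedy (repeatedly take the single cheapest remaining cell) gives 229 min, worse by 50.
Next-best assignment: Rivera→Task T3, Delgado→Task T5, Quispe→Task T7, Ghosh→Task T4, Ivanova→Task T1, Jensen→Task T2 = 181 min.
No other one-to-one assignment undercuts 179 min.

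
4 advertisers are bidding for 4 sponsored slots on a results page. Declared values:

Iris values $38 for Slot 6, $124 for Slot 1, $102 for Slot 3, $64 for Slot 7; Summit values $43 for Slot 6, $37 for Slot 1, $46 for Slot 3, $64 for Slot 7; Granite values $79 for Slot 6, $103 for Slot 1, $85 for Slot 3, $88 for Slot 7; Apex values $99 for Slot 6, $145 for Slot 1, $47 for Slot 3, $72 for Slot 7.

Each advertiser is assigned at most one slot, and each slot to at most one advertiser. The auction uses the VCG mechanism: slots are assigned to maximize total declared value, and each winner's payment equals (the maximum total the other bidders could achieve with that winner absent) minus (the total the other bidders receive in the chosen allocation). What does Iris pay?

Iris pays $6.

Efficient allocation: Iris→Slot 3 ($102), Summit→Slot 7 ($64), Granite→Slot 6 ($79), Apex→Slot 1 ($145); total welfare W = $390.
Iris receives Slot 3 at value $102, so the others get W − 102 = $288.
Without Iris: best allocation of the remaining 3 bidders over all 4 slots is Summit→Slot 7 ($64), Granite→Slot 3 ($85), Apex→Slot 1 ($145), total $294.
VCG payment = (others' best without Iris) − (others' welfare with Iris) = 294 − 288 = $6.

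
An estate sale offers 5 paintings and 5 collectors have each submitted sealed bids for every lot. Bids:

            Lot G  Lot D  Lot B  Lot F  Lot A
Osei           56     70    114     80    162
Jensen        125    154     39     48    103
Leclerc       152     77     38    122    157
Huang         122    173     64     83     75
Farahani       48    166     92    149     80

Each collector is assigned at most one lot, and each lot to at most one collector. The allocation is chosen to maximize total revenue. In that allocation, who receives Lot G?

Jensen receives Lot G.

This is a one-to-one assignment (maximum-weight bipartite matching).
Optimal: Osei→Lot B ($114), Jensen→Lot G ($125), Leclerc→Lot A ($157), Huang→Lot D ($173), Farahani→Lot F ($149) — total 114+125+157+173+149 = $718.
Column-greedy (each lot in turn goes to its best remaining collector) gives $691, worse by 27.
Jensen's own top lot is Lot D ($154), but forcing Jensen→Lot D and reassigning the rest optimally gives only $696 — worse by 22.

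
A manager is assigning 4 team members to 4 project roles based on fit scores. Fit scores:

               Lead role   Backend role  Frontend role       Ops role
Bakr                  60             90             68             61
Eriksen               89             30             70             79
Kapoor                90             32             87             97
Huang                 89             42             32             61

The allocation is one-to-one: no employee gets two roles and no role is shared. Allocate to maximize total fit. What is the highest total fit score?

Optimal: Bakr→Backend role (90 pts), Eriksen→Frontend role (70 pts), Kapoor→Ops role (97 pts), Huang→Lead role (89 pts) — total 90+70+97+89 = 346 pts.
Max-entry greedy (repeatedly take the single best remaining cell) gives 308 pts, worse by 38.

Maximum total: 346 pts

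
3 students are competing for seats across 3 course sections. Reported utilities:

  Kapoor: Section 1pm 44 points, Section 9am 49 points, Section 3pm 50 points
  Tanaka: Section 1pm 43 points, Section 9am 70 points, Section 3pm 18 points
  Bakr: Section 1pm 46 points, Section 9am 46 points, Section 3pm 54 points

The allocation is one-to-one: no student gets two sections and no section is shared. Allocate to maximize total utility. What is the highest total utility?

Optimal: Kapoor→Section 1pm (44 points), Tanaka→Section 9am (70 points), Bakr→Section 3pm (54 points) — total 44+70+54 = 168 points.
Column-greedy (each section in turn goes to its best remaining student) gives 166 points, worse by 2.

Maximum total: 168 points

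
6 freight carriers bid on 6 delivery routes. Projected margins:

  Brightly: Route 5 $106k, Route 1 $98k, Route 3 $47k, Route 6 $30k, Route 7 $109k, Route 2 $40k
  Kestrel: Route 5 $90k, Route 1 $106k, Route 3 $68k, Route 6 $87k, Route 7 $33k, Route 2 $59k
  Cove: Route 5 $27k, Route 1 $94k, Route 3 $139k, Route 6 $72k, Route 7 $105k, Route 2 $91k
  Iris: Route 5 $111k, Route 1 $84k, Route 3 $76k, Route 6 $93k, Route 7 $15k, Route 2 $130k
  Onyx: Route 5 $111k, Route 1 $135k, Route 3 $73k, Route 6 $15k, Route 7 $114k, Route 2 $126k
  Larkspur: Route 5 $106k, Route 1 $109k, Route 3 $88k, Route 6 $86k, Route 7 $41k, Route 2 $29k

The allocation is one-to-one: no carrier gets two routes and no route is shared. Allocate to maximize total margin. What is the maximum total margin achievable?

Max total: $706k

Optimal: Brightly→Route 7 ($109k), Kestrel→Route 6 ($87k), Cove→Route 3 ($139k), Iris→Route 2 ($130k), Onyx→Route 1 ($135k), Larkspur→Route 5 ($106k) — total 109+87+139+130+135+106 = $706k.
Column-greedy (each route in turn goes to its best remaining carrier) gives $610k, worse by 96.
Next-best assignment: Brightly→Route 7, Kestrel→Route 5, Cove→Route 3, Iris→Route 2, Onyx→Route 1, Larkspur→Route 6 = $689k.
Swapping Cove↔Brightly (Cove→Route 7 $105k, Brightly→Route 3 $47k) loses 96.
Checked against all permutations: $706k is optimal.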